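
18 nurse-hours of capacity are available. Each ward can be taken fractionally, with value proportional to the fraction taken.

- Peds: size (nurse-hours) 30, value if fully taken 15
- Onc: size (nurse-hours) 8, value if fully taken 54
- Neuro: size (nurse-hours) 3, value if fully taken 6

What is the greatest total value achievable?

Rank by value-to-size ratio: Onc 54/8≈6.75, Neuro 6/3≈2, Peds 15/30≈0.5.
Onc: take in full, 8 nurse-hours for value 54 ; 10 left.
Take all of Neuro (3 nurse-hours, value 6) ; 7 nurse-hours left.
Only 7 nurse-hours remain; take 7/30 of Peds for value 15×7/30 = 3.5.
Total value = 63.5.

63.5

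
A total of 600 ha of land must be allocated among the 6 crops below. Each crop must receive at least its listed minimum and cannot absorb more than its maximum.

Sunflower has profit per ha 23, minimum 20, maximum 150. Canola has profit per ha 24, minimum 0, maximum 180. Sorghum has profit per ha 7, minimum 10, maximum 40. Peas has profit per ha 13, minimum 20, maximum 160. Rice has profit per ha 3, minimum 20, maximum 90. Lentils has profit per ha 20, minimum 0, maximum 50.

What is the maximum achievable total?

Meeting every minimum uses 20+0+10+20+20+0 = 70 ha, leaving 530.
Highest profit per ha first: Canola 24 > Sunflower 23 > Lentils 20 > Peas 13 > Sorghum 7 > Rice 3.
Canola: +180 to 180 (cap) ; 350 left.
Sunflower takes 130 more to reach its cap of 150 ; 220 left.
Lentils takes 50 more to reach its cap of 50 ; 170 left.
Peas takes 140 more to reach its cap of 160 ; 30 left.
Sorghum: +30 to 40 (cap) ; 0 left.
Total = 23×150 + 24×180 + 7×40 + 13×160 + 3×20 + 20×50 = 11190.

11190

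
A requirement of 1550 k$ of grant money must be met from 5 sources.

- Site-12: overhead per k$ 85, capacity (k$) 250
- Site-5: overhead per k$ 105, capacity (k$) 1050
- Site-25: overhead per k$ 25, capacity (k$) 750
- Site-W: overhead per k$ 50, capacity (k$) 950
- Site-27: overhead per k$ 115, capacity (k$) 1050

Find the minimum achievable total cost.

58750

Fill from the cheapest source first.
Site-25 at 25: take all 750 k$ ; 800 still needed.
Take 800 from Site-W at 50 to finish.
Site-12, Site-5, Site-27: unused.
Cost = 750×25 + 800×50 = 58750.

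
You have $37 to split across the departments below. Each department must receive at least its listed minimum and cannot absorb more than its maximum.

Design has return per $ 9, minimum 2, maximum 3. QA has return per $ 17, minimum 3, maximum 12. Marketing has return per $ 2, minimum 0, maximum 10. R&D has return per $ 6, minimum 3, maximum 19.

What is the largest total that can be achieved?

Meeting every minimum uses 2+3+0+3 = 8 $, leaving 29.
Highest return per $ first: QA 17 > Design 9 > R&D 6 > Marketing 2.
Give QA 9 more to hit its cap of 12 — 20 left.
Design takes 1 more to reach its cap of 3 — 19 left.
R&D takes 16 more to reach its cap of 19 — 3 left.
Only 3 left; Marketing takes them to reach 3.
Total = 9×3 + 17×12 + 2×3 + 6×19 = 351.

351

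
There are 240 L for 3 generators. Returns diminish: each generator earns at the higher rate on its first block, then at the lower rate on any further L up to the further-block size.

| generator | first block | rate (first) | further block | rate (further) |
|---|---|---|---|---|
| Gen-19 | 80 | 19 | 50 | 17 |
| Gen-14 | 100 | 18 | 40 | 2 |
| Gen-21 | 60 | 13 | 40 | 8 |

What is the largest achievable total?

Treat each block as its own option and order by rate: Gen-19/first 19 > Gen-14/first 18 > Gen-19/second 17 > Gen-21/first 13 > Gen-21/second 8 > Gen-14/second 2.
Gen-19 first at 19: fill all 80 → 160 left.
Gen-14 first at 18: fill all 100 → 60 left.
Gen-19 second at 17: fill all 50 → 10 left.
Gen-21 first at 13: only 10 left, fill 10.
Total = 19×80 + 18×100 + 17×50 + 13×10 = 4300.

4300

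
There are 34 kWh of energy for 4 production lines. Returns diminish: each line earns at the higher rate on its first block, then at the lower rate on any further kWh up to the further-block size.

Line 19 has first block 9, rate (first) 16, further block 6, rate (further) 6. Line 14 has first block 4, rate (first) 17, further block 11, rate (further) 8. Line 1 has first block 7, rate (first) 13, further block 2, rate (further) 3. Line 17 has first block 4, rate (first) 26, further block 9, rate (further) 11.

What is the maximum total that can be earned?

514

Rank every tier by rate: Line 17/first 26 > Line 14/first 17 > Line 19/first 16 > Line 1/first 13 > Line 17/second 11 > Line 14/second 8 > Line 19/second 6 > Line 1/second 3.
Line 17 first at 26: fill all 4 → 30 left.
Line 14 first at 17: fill all 4 → 26 left.
Line 19 first at 16: fill all 9 → 17 left.
Line 1/first (13): +7 → 10 left.
Line 17/second (11): +9 → 1 left.
Line 14 second at 8: only 1 left, fill 1.
Total = 26×4 + 17×4 + 16×9 + 13×7 + 11×9 + 8×1 = 514.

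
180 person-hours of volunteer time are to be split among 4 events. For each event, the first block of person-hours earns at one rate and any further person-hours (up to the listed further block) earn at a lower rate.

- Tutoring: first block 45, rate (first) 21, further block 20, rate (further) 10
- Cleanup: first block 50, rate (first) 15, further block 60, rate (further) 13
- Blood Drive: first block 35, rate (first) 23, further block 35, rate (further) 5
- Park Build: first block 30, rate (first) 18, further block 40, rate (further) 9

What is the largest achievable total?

3300

Order all 8 blocks by rate: Blood Drive/first 23 > Tutoring/first 21 > Park Build/first 18 > Cleanup/first 15 > Cleanup/second 13 > Tutoring/second 10 > Park Build/second 9 > Blood Drive/second 5.
Blood Drive first at 23: fill all 35 ; 145 left.
Tutoring/first (21): +45 ; 100 left.
Fill Park Build first block (30 at 18) ; 70 left.
Cleanup/first (15): +50 ; 20 left.
Cleanup/second: +20 of 60 at 13; pool empty.
Total = 23×35 + 21×45 + 18×30 + 15×50 + 13×20 = 3300.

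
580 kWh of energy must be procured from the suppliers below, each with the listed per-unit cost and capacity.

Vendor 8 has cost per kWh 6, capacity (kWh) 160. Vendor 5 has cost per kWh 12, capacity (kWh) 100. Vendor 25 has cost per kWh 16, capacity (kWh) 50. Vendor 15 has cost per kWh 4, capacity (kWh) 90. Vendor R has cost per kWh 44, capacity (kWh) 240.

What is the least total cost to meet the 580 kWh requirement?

Cheapest first:
Vendor 15 (4): use full 90 — 490 kWh to go.
Vendor 8 (6): use full 160 — 330 kWh to go.
Vendor 5 at 12: take all 100 kWh — 230 still needed.
Vendor 25 at 16: take all 50 kWh — 180 still needed.
Take 180 from Vendor R at 44 to finish.
Cost = 90×4 + 160×6 + 100×12 + 50×16 + 180×44 = 11240.

11240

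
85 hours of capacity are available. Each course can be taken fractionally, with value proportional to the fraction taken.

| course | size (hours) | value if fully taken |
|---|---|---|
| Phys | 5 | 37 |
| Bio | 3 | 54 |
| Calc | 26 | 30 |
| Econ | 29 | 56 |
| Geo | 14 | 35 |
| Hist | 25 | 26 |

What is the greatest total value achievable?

220.32

Best value per unit of size first: Bio 54/3≈18, Phys 37/5≈7.4, Geo 35/14≈2.5, Econ 56/29≈1.93, Calc 30/26≈1.15, Hist 26/25≈1.04.
Bio: take in full, 3 hours for value 54 ; 82 left.
Take all of Phys (5 hours, value 37) ; 77 hours left.
All 14 hours of Geo fit (value 35) ; 63 remain.
All 29 hours of Econ fit (value 56) ; 34 remain.
Take all of Calc (26 hours, value 30) ; 8 hours left.
8 hours left: a 8/25 share of Hist gives 26×8/25 = 8.32.
Total value = 220.32.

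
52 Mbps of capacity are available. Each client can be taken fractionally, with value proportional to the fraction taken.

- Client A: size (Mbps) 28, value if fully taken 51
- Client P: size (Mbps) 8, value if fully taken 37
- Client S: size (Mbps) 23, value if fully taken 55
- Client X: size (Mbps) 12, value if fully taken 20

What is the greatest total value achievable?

Rank by value-to-size ratio: Client P 37/8≈4.62, Client S 55/23≈2.39, Client A 51/28≈1.82, Client X 20/12≈1.67.
Client P: take in full, 8 Mbps for value 37 ; 44 left.
All 23 Mbps of Client S fit (value 55) ; 21 remain.
Only 21 Mbps remain; take 21/28 of Client A for value 51×21/28 = 38.25.
Total value = 130.25.

130.25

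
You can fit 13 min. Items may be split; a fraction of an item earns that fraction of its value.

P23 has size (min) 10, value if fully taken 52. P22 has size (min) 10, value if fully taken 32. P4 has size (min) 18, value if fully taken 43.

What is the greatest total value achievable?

Rank by value-to-size ratio: P23 52/10≈5.2, P22 32/10≈3.2, P4 43/18≈2.39.
Take all of P23 (10 min, value 52) ; 3 min left.
3 min left: a 3/10 share of P22 gives 32×3/10 = 9.6.
Total value = 61.6.

61.6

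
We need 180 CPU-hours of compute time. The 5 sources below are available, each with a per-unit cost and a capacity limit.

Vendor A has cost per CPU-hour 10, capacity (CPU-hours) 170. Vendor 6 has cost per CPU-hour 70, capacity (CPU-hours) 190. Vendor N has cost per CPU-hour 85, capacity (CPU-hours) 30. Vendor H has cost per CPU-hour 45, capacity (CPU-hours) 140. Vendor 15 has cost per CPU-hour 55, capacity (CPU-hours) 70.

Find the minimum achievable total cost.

2150

Cheapest first:
Take 170 from Vendor A at 10 → need 10 more.
Vendor H at 45: take 10 of its 140 → requirement met.
Vendor 15, Vendor 6, Vendor N: unused.
Cost = 170×10 + 10×45 = 2150.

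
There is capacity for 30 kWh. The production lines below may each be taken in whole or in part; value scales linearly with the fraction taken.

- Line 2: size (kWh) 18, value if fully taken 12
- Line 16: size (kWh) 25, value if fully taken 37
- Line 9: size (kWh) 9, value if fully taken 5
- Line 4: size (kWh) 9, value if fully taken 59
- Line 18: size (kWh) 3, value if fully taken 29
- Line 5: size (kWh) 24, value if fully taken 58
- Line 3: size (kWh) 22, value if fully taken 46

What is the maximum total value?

131.5

Best value per unit of size first: Line 18 29/3≈9.67, Line 4 59/9≈6.56, Line 5 58/24≈2.42, Line 3 46/22≈2.09, Line 16 37/25≈1.48, Line 2 12/18≈0.667, Line 9 5/9≈0.556.
Take all of Line 18 (3 kWh, value 29) — 27 kWh left.
All 9 kWh of Line 4 fit (value 59) — 18 remain.
Fill the last 18 kWh with part of Line 5: 18/24 of it earns 43.5.
Total value = 131.5.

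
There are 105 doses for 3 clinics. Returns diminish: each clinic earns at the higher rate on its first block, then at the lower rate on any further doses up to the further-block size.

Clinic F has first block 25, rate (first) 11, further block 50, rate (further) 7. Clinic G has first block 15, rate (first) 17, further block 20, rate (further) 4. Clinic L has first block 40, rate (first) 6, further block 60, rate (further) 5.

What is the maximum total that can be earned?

Order all 6 blocks by rate: Clinic G/T1 17 > Clinic F/T1 11 > Clinic F/T2 7 > Clinic L/T1 6 > Clinic L/T2 5 > Clinic G/T2 4.
Clinic G/T1 (17): +15 ; 90 left.
Clinic F/T1 (11): +25 ; 65 left.
Clinic F T2 at 7: fill all 50 ; 15 left.
Clinic L T1 at 6: only 15 left, fill 15.
Total = 17×15 + 11×25 + 7×50 + 6×15 = 970.

970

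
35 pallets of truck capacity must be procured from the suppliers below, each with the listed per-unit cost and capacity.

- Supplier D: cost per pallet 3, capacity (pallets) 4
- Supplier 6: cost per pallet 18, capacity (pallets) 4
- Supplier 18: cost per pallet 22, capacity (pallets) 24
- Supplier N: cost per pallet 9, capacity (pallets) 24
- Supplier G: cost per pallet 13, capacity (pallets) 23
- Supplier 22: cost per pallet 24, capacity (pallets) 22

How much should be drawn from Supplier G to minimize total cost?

Cheapest first:
Supplier D at 3: take all 4 pallets → 31 still needed.
Supplier N at 9: take all 24 pallets → 7 still needed.
Take 7 from Supplier G at 13 to finish.
Supplier 6, Supplier 18, Supplier 22: unused.

7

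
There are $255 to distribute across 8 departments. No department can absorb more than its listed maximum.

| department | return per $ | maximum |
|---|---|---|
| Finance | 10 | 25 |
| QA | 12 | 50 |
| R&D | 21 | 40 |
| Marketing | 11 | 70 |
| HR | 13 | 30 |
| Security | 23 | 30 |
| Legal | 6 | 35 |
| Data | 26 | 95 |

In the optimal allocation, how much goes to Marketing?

10

Highest return per $ first: Data 26 > Security 23 > R&D 21 > HR 13 > QA 12 > Marketing 11 > Finance 10 > Legal 6.
Give Data 95 to hit its cap of 95 ; 160 left.
Give Security 30 to hit its cap of 30 ; 130 left.
R&D: +40 to 40 (cap) ; 90 left.
HR takes 30 to reach its cap of 30 ; 60 left.
QA: +50 to 50 (cap) ; 10 left.
Only 10 left; Marketing takes them to reach 10.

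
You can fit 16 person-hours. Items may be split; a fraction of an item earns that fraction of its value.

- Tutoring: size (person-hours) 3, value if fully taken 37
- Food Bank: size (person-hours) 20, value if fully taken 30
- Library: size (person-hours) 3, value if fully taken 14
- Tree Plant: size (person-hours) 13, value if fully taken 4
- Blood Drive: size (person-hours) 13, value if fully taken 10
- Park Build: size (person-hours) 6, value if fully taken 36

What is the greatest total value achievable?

93

Rank by value-to-size ratio: Tutoring 37/3≈12.3, Park Build 36/6≈6, Library 14/3≈4.67, Food Bank 30/20≈1.5, Blood Drive 10/13≈0.769, Tree Plant 4/13≈0.308.
All 3 person-hours of Tutoring fit (value 37) ; 13 remain.
All 6 person-hours of Park Build fit (value 36) ; 7 remain.
Library: take in full, 3 person-hours for value 14 ; 4 left.
4 person-hours left: a 4/20 share of Food Bank gives 30×4/20 = 6.
Total value = 93.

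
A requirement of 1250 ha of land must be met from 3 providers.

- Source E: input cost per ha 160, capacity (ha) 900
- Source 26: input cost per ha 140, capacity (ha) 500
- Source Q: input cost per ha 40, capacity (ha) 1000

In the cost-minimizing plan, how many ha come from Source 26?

Cheapest first:
Source Q (40): use full 1000 — 250 ha to go.
Source 26 (140): take the remaining 250 — done.
Source E: unused.

250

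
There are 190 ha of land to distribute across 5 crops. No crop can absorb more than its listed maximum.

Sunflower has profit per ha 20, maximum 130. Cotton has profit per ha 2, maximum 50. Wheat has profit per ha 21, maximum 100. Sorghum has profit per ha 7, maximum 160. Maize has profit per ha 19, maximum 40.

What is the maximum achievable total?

3900

Highest profit per ha first: Wheat 21 > Sunflower 20 > Maize 19 > Sorghum 7 > Cotton 2.
Give Wheat 100 to hit its cap of 100 → 90 left.
Sunflower: +90 (room for 130) → 90. Pool exhausted.
Total = 20×90 + 21×100 = 3900.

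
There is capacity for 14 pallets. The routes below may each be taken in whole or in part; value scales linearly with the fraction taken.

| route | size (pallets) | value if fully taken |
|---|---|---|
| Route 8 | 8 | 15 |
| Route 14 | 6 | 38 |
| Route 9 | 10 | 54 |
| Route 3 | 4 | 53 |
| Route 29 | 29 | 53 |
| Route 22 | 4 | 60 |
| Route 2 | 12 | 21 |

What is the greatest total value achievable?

Rank by value-to-size ratio: Route 22 60/4≈15, Route 3 53/4≈13.2, Route 14 38/6≈6.33, Route 9 54/10≈5.4, Route 8 15/8≈1.88, Route 29 53/29≈1.83, Route 2 21/12≈1.75.
Route 22: take in full, 4 pallets for value 60 ; 10 left.
All 4 pallets of Route 3 fit (value 53) ; 6 remain.
Route 14: take in full, 6 pallets for value 38 ; 0 left.
Total value = 151.

151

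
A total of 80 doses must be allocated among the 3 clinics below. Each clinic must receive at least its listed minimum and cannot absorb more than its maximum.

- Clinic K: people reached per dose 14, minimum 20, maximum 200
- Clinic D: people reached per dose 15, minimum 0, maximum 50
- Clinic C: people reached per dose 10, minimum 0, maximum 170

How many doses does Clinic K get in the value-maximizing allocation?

30

Meeting every minimum uses 20+0+0 = 20 doses, leaving 60.
Order the clinics by people reached per dose: Clinic D 15 > Clinic K 14 > Clinic C 10.
Clinic D: +50 to 50 (cap) — 10 left.
Clinic K: +10 (room for 180) → 30. Pool exhausted.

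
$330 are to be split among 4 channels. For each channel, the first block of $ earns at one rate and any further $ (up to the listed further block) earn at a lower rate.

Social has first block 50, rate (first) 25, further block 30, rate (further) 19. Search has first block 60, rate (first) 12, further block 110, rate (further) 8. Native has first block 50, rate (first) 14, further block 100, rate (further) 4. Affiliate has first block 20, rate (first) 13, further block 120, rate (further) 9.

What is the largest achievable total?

4580

Treat each block as its own option and order by rate: Social/tier1 25 > Social/tier2 19 > Native/tier1 14 > Affiliate/tier1 13 > Search/tier1 12 > Affiliate/tier2 9 > Search/tier2 8 > Native/tier2 4.
Social tier1 at 25: fill all 50 ; 280 left.
Social tier2 at 19: fill all 30 ; 250 left.
Native/tier1 (14): +50 ; 200 left.
Fill Affiliate tier1 block (20 at 13) ; 180 left.
Search/tier1 (12): +60 ; 120 left.
Fill Affiliate tier2 block (120 at 9) ; 0 left.
Total = 25×50 + 19×30 + 14×50 + 13×20 + 12×60 + 9×120 = 4580.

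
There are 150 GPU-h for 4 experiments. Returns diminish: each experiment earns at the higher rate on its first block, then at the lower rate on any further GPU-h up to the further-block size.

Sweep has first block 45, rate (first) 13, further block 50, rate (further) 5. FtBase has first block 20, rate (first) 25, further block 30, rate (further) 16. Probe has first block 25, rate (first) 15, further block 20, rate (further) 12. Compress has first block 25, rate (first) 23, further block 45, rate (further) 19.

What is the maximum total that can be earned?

Order all 8 blocks by rate: FtBase/T1 25 > Compress/T1 23 > Compress/T2 19 > FtBase/T2 16 > Probe/T1 15 > Sweep/T1 13 > Probe/T2 12 > Sweep/T2 5.
FtBase T1 at 25: fill all 20 ; 130 left.
Fill Compress T1 block (25 at 23) ; 105 left.
Compress T2 at 19: fill all 45 ; 60 left.
FtBase T2 at 16: fill all 30 ; 30 left.
Probe T1 at 15: fill all 25 ; 5 left.
Sweep/T1: +5 of 45 at 13; pool empty.
Total = 25×20 + 23×25 + 19×45 + 16×30 + 15×25 + 13×5 = 2850.

2850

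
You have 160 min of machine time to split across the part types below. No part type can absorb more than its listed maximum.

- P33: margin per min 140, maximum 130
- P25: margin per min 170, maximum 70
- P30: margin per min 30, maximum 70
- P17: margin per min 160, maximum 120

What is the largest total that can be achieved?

Order the part types by margin per min: P25 170 > P17 160 > P33 140 > P30 30.
P25 takes 70 to reach its cap of 70 → 90 left.
Only 90 left; P17 takes them to reach 90.
Total = 170×70 + 160×90 = 26300.

26300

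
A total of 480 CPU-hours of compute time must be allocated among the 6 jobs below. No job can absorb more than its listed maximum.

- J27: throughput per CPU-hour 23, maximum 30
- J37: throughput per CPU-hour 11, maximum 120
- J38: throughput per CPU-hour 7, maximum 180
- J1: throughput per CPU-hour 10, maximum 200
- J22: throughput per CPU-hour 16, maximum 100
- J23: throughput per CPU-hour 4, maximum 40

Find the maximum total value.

Order the jobs by throughput per CPU-hour: J27 23 > J22 16 > J37 11 > J1 10 > J38 7 > J23 4.
Give J27 30 to hit its cap of 30 → 450 left.
J22: +100 to 100 (cap) → 350 left.
J37: +120 to 120 (cap) → 230 left.
J1 takes 200 to reach its cap of 200 → 30 left.
Only 30 left; J38 takes them to reach 30.
Total = 23×30 + 11×120 + 7×30 + 10×200 + 16×100 = 5820.

5820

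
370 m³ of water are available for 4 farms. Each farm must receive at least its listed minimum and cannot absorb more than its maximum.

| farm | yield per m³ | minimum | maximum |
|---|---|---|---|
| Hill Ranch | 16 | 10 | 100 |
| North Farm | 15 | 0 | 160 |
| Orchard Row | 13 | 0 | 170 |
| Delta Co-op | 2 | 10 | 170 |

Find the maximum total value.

Meeting every minimum uses 10+0+0+10 = 20 m³, leaving 350.
Rank by yield per m³: Hill Ranch 16 > North Farm 15 > Orchard Row 13 > Delta Co-op 2.
Give Hill Ranch 90 more to hit its cap of 100 → 260 left.
North Farm: +160 to 160 (cap) → 100 left.
Orchard Row: +100 (room for 170) → 100. Pool exhausted.
Total = 16×100 + 15×160 + 13×100 + 2×10 = 5320.

5320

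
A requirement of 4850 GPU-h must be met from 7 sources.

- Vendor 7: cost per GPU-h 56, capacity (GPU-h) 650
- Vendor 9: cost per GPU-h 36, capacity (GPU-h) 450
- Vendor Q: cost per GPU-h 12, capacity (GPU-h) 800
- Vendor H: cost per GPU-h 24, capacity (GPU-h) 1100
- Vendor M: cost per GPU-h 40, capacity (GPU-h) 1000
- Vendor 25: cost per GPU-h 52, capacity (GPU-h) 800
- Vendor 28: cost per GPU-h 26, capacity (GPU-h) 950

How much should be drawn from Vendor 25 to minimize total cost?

550

Use sources in increasing cost order.
Take 800 from Vendor Q at 12 ; need 4050 more.
Vendor H at 24: take all 1100 GPU-h ; 2950 still needed.
Take 950 from Vendor 28 at 26 ; need 2000 more.
Take 450 from Vendor 9 at 36 ; need 1550 more.
Vendor M (40): use full 1000 ; 550 GPU-h to go.
Vendor 25 (52): take the remaining 550 ; done.
Vendor 7: unused.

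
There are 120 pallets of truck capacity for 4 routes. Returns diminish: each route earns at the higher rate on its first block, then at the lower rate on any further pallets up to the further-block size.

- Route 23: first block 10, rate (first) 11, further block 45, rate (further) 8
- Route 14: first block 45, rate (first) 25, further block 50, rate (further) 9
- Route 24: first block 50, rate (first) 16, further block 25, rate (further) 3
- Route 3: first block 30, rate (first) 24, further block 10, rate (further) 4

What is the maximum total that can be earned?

2565

Rank every tier by rate: Route 14/first 25 > Route 3/first 24 > Route 24/first 16 > Route 23/first 11 > Route 14/second 9 > Route 23/second 8 > Route 3/second 4 > Route 24/second 3.
Fill Route 14 first block (45 at 25) — 75 left.
Route 3 first at 24: fill all 30 — 45 left.
Route 24/first: +45 of 50 at 16; pool empty.
Total = 25×45 + 24×30 + 16×45 = 2565.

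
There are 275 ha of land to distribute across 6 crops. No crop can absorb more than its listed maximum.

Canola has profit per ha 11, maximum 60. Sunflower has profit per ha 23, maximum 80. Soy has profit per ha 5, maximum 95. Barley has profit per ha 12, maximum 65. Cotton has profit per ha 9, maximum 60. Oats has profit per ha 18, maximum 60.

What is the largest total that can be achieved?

Order the crops by profit per ha: Sunflower 23 > Oats 18 > Barley 12 > Canola 11 > Cotton 9 > Soy 5.
Give Sunflower 80 to hit its cap of 80 → 195 left.
Give Oats 60 to hit its cap of 60 → 135 left.
Give Barley 65 to hit its cap of 65 → 70 left.
Give Canola 60 to hit its cap of 60 → 10 left.
Cotton: +10 (room for 60) → 10. Pool exhausted.
Total = 11×60 + 23×80 + 12×65 + 9×10 + 18×60 = 4450.

4450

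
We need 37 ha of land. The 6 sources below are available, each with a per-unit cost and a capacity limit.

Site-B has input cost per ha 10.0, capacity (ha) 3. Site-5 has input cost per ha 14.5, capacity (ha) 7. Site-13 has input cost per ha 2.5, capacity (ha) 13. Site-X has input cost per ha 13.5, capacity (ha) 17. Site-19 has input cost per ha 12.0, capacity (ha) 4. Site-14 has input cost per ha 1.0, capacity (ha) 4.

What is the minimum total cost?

290

Use sources in increasing cost order.
Site-14 at 1.0: take all 4 ha ; 33 still needed.
Site-13 at 2.5: take all 13 ha ; 20 still needed.
Site-B at 10.0: take all 3 ha ; 17 still needed.
Take 4 from Site-19 at 12.0 ; need 13 more.
Site-X at 13.5: take 13 of its 17 ; requirement met.
Site-5: unused.
Cost = 4×1.0 + 13×2.5 + 3×10.0 + 4×12.0 + 13×13.5 = 290.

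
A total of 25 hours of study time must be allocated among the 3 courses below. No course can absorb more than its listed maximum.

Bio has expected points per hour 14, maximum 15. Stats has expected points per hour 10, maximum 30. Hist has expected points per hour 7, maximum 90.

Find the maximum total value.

Order the courses by expected points per hour: Bio 14 > Stats 10 > Hist 7.
Bio: +15 to 15 (cap) → 10 left.
Only 10 left; Stats takes them to reach 10.
Total = 14×15 + 10×10 = 310.

310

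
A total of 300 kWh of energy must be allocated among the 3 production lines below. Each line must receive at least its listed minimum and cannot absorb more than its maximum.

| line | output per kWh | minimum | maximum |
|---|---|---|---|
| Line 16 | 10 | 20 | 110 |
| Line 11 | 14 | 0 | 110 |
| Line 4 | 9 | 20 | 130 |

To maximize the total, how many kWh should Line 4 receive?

Meeting every minimum uses 20+0+20 = 40 kWh, leaving 260.
Highest output per kWh first: Line 11 14 > Line 16 10 > Line 4 9.
Line 11: +110 to 110 (cap) → 150 left.
Line 16: +90 to 110 (cap) → 60 left.
Line 4 has room for 110 more but only 60 remain, so it gets 80.

80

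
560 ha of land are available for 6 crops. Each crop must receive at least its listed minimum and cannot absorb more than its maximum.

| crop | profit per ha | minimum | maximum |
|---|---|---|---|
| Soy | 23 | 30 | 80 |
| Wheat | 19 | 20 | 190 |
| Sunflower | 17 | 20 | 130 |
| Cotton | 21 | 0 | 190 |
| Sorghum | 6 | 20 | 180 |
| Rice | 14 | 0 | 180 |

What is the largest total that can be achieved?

10920

Meeting every minimum uses 30+20+20+0+20+0 = 90 ha, leaving 470.
Order the crops by profit per ha: Soy 23 > Cotton 21 > Wheat 19 > Sunflower 17 > Rice 14 > Sorghum 6.
Soy: +50 to 80 (cap) — 420 left.
Cotton takes 190 more to reach its cap of 190 — 230 left.
Give Wheat 170 more to hit its cap of 190 — 60 left.
Sunflower: +60 (room for 110) → 80. Pool exhausted.
Total = 23×80 + 19×190 + 17×80 + 21×190 + 6×20 = 10920.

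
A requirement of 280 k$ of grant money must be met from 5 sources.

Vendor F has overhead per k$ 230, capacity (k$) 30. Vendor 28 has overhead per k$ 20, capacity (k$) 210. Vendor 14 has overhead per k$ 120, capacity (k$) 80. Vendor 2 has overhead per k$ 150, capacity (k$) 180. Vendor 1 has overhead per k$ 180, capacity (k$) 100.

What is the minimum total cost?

Fill from the cheapest source first.
Vendor 28 (20): use full 210 ; 70 k$ to go.
Take 70 from Vendor 14 at 120 to finish.
Vendor 2, Vendor 1, Vendor F: unused.
Cost = 210×20 + 70×120 = 12600.

12600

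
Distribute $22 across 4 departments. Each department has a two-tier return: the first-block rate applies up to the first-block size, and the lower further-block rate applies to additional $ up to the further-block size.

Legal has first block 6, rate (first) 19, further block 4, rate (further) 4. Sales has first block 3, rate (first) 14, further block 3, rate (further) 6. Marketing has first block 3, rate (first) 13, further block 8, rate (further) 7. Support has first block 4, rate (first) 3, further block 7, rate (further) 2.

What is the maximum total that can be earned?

Treat each block as its own option and order by rate: Legal/first 19 > Sales/first 14 > Marketing/first 13 > Marketing/second 7 > Sales/second 6 > Legal/second 4 > Support/first 3 > Support/second 2.
Fill Legal first block (6 at 19) → 16 left.
Sales first at 14: fill all 3 → 13 left.
Marketing/first (13): +3 → 10 left.
Fill Marketing second block (8 at 7) → 2 left.
Sales/second: +2 of 3 at 6; pool empty.
Total = 19×6 + 14×3 + 13×3 + 7×8 + 6×2 = 263.

263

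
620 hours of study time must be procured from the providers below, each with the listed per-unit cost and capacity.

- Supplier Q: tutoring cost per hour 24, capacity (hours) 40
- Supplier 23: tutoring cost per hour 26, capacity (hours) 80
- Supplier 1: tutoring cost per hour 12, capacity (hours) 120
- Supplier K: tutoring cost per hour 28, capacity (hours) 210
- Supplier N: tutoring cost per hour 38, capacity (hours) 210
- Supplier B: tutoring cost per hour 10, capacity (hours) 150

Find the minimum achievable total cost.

Cheapest first:
Supplier B (10): use full 150 ; 470 hours to go.
Supplier 1 at 12: take all 120 hours ; 350 still needed.
Take 40 from Supplier Q at 24 ; need 310 more.
Supplier 23 at 26: take all 80 hours ; 230 still needed.
Take 210 from Supplier K at 28 ; need 20 more.
Supplier N at 38: take 20 of its 210 ; requirement met.
Cost = 150×10 + 120×12 + 40×24 + 80×26 + 210×28 + 20×38 = 12620.

12620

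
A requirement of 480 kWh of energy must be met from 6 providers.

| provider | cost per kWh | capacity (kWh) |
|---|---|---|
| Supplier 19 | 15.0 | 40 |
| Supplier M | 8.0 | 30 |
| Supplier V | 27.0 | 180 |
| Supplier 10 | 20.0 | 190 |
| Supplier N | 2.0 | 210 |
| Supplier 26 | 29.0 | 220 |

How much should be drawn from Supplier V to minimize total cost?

10

Cheapest first:
Supplier N at 2.0: take all 210 kWh → 270 still needed.
Take 30 from Supplier M at 8.0 → need 240 more.
Take 40 from Supplier 19 at 15.0 → need 200 more.
Supplier 10 (20.0): use full 190 → 10 kWh to go.
Supplier V at 27.0: take 10 of its 180 → requirement met.
Supplier 26: unused.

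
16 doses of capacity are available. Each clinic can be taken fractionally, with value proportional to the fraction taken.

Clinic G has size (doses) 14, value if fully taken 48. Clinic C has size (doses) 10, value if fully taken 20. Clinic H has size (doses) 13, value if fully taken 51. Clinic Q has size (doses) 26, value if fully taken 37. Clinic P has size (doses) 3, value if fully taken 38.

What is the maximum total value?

Rank by value-to-size ratio: Clinic P 38/3≈12.7, Clinic H 51/13≈3.92, Clinic G 48/14≈3.43, Clinic C 20/10≈2, Clinic Q 37/26≈1.42.
Take all of Clinic P (3 doses, value 38) ; 13 doses left.
All 13 doses of Clinic H fit (value 51) ; 0 remain.
Total value = 89.

89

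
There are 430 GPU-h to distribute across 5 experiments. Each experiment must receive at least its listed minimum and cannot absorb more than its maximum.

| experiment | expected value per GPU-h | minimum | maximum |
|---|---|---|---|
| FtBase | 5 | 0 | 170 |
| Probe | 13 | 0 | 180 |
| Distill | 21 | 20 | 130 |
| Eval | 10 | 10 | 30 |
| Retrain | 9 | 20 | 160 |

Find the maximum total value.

6180

Meeting every minimum uses 0+0+20+10+20 = 50 GPU-h, leaving 380.
Order the experiments by expected value per GPU-h: Distill 21 > Probe 13 > Eval 10 > Retrain 9 > FtBase 5.
Distill takes 110 more to reach its cap of 130 — 270 left.
Probe takes 180 more to reach its cap of 180 — 90 left.
Give Eval 20 more to hit its cap of 30 — 70 left.
Retrain has room for 140 more but only 70 remain, so it gets 90.
Total = 13×180 + 21×130 + 10×30 + 9×90 = 6180.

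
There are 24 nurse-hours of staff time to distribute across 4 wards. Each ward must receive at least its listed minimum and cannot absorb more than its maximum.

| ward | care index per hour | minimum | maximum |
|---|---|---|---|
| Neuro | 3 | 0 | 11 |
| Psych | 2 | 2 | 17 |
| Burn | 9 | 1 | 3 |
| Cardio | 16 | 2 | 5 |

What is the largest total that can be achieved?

Meeting every minimum uses 0+2+1+2 = 5 nurse-hours, leaving 19.
Highest care index per hour first: Cardio 16 > Burn 9 > Neuro 3 > Psych 2.
Cardio takes 3 more to reach its cap of 5 — 16 left.
Give Burn 2 more to hit its cap of 3 — 14 left.
Neuro takes 11 more to reach its cap of 11 — 3 left.
Psych: +3 (room for 15) → 5. Pool exhausted.
Total = 3×11 + 2×5 + 9×3 + 16×5 = 150.

150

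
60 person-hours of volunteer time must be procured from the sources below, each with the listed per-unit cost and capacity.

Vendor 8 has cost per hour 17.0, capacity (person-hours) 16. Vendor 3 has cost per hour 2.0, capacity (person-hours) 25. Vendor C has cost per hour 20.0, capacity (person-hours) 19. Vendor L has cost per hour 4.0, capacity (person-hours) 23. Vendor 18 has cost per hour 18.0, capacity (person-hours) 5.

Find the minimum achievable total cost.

346

Cheapest first:
Vendor 3 at 2.0: take all 25 person-hours — 35 still needed.
Vendor L (4.0): use full 23 — 12 person-hours to go.
Vendor 8 (17.0): take the remaining 12 — done.
Vendor 18, Vendor C: unused.
Cost = 25×2.0 + 23×4.0 + 12×17.0 = 346.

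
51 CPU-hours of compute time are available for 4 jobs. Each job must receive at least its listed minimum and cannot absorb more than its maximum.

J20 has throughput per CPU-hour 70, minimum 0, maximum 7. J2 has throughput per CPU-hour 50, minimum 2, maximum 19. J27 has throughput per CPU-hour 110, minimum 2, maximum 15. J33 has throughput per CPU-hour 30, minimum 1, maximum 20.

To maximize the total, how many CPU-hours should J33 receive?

Meeting every minimum uses 0+2+2+1 = 5 CPU-hours, leaving 46.
Highest throughput per CPU-hour first: J27 110 > J20 70 > J2 50 > J33 30.
J27: +13 to 15 (cap) → 33 left.
J20: +7 to 7 (cap) → 26 left.
J2 takes 17 more to reach its cap of 19 → 9 left.
J33: +9 (room for 19) → 10. Pool exhausted.

10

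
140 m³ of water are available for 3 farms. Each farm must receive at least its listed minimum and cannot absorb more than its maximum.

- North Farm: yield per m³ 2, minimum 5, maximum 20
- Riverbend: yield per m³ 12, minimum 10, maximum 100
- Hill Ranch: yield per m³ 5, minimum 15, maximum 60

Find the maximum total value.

Meeting every minimum uses 5+10+15 = 30 m³, leaving 110.
Order the farms by yield per m³: Riverbend 12 > Hill Ranch 5 > North Farm 2.
Give Riverbend 90 more to hit its cap of 100 ; 20 left.
Only 20 left; Hill Ranch takes them to reach 35.
Total = 2×5 + 12×100 + 5×35 = 1385.

1385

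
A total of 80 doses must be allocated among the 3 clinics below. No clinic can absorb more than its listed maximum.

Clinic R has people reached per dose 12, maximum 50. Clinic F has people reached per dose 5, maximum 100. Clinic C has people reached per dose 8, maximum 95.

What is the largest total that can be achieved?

Highest people reached per dose first: Clinic R 12 > Clinic C 8 > Clinic F 5.
Clinic R takes 50 to reach its cap of 50 — 30 left.
Clinic C has room for 95 but only 30 remain, so it gets 30.
Total = 12×50 + 8×30 = 840.

840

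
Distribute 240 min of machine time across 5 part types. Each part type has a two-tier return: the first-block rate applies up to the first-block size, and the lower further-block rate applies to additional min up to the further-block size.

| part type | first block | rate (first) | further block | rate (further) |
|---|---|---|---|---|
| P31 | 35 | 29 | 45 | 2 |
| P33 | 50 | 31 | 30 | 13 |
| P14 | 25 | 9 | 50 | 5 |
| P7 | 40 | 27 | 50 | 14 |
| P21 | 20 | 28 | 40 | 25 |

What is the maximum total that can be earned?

Order all 10 blocks by rate: P33/first 31 > P31/first 29 > P21/first 28 > P7/first 27 > P21/second 25 > P7/second 14 > P33/second 13 > P14/first 9 > P14/second 5 > P31/second 2.
Fill P33 first block (50 at 31) → 190 left.
P31 first at 29: fill all 35 → 155 left.
Fill P21 first block (20 at 28) → 135 left.
Fill P7 first block (40 at 27) → 95 left.
P21 second at 25: fill all 40 → 55 left.
P7 second at 14: fill all 50 → 5 left.
P33/second: +5 of 30 at 13; pool empty.
Total = 31×50 + 29×35 + 28×20 + 27×40 + 25×40 + 14×50 + 13×5 = 5970.

5970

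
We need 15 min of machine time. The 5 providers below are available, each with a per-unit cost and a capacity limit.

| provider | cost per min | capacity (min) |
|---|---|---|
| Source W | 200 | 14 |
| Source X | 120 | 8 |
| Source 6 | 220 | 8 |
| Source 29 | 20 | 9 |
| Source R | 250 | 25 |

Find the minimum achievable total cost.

900

Cheapest first:
Source 29 (20): use full 9 → 6 min to go.
Source X (120): take the remaining 6 → done.
Source W, Source 6, Source R: unused.
Cost = 9×20 + 6×120 = 900.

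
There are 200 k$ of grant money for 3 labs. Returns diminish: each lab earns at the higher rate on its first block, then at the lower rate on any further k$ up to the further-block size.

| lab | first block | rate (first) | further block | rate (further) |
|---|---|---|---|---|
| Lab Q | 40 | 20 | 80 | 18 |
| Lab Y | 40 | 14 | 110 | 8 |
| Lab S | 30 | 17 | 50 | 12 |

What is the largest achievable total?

Rank every tier by rate: Lab Q/tier1 20 > Lab Q/tier2 18 > Lab S/tier1 17 > Lab Y/tier1 14 > Lab S/tier2 12 > Lab Y/tier2 8.
Fill Lab Q tier1 block (40 at 20) — 160 left.
Lab Q tier2 at 18: fill all 80 — 80 left.
Lab S tier1 at 17: fill all 30 — 50 left.
Lab Y tier1 at 14: fill all 40 — 10 left.
Lab S/tier2: +10 of 50 at 12; pool empty.
Total = 20×40 + 18×80 + 17×30 + 14×40 + 12×10 = 3430.

3430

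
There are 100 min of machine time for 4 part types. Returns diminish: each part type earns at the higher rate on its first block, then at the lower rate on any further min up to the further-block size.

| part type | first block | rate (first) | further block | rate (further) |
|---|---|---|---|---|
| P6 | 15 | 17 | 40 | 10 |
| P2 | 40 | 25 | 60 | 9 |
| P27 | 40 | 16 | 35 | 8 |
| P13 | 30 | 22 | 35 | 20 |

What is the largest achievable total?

2260

Treat each block as its own option and order by rate: P2/first 25 > P13/first 22 > P13/second 20 > P6/first 17 > P27/first 16 > P6/second 10 > P2/second 9 > P27/second 8.
P2 first at 25: fill all 40 ; 60 left.
Fill P13 first block (30 at 22) ; 30 left.
P13/second: +30 of 35 at 20; pool empty.
Total = 25×40 + 22×30 + 20×30 = 2260.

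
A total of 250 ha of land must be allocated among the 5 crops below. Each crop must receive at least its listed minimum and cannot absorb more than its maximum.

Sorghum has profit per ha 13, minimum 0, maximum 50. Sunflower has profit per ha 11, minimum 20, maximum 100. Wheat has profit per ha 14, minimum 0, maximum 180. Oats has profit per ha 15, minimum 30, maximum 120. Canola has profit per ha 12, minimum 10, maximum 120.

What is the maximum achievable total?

Meeting every minimum uses 0+20+0+30+10 = 60 ha, leaving 190.
Order the crops by profit per ha: Oats 15 > Wheat 14 > Sorghum 13 > Canola 12 > Sunflower 11.
Give Oats 90 more to hit its cap of 120 — 100 left.
Wheat has room for 180 more but only 100 remain, so it gets 100.
Total = 11×20 + 14×100 + 15×120 + 12×10 = 3540.

3540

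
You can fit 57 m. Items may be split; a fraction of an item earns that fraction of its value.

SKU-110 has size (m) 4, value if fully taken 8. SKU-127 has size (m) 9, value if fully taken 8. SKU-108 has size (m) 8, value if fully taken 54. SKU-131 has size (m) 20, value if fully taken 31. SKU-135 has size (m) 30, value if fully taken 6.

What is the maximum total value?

104.2

Best value per unit of size first: SKU-108 54/8≈6.75, SKU-110 8/4≈2, SKU-131 31/20≈1.55, SKU-127 8/9≈0.889, SKU-135 6/30≈0.2.
All 8 m of SKU-108 fit (value 54) — 49 remain.
Take all of SKU-110 (4 m, value 8) — 45 m left.
All 20 m of SKU-131 fit (value 31) — 25 remain.
All 9 m of SKU-127 fit (value 8) — 16 remain.
Fill the last 16 m with part of SKU-135: 16/30 of it earns 3.2.
Total value = 104.2.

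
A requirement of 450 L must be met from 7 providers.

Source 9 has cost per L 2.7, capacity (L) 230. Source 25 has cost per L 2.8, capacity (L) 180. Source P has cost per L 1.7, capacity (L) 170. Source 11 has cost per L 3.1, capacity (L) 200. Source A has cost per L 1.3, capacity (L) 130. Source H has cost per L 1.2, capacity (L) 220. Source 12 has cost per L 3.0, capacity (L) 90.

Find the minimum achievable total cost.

603

Fill from the cheapest provider first.
Take 220 from Source H at 1.2 ; need 230 more.
Source A at 1.3: take all 130 L ; 100 still needed.
Take 100 from Source P at 1.7 to finish.
Source 9, Source 25, Source 12, Source 11: unused.
Cost = 220×1.2 + 130×1.3 + 100×1.7 = 603.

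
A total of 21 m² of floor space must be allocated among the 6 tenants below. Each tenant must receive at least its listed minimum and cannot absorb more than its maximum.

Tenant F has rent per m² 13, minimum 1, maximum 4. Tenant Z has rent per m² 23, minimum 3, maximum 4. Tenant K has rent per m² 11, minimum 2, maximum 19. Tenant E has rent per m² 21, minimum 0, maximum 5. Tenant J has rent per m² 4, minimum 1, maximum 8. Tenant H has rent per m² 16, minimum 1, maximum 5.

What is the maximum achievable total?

355

Meeting every minimum uses 1+3+2+0+1+1 = 8 m², leaving 13.
Highest rent per m² first: Tenant Z 23 > Tenant E 21 > Tenant H 16 > Tenant F 13 > Tenant K 11 > Tenant J 4.
Tenant Z takes 1 more to reach its cap of 4 → 12 left.
Tenant E takes 5 more to reach its cap of 5 → 7 left.
Tenant H takes 4 more to reach its cap of 5 → 3 left.
Tenant F: +3 to 4 (cap) → 0 left.
Total = 13×4 + 23×4 + 11×2 + 21×5 + 4×1 + 16×5 = 355.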